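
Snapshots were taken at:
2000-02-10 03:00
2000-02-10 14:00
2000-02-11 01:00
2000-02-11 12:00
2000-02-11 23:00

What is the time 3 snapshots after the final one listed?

2000-02-13 08:00

Gaps: 11, 11, 11, 11 hours — each event is 11 hours after the previous one.
2000-02-11 23:00 + 11 h = 2000-02-12 10:00.
2000-02-12 10:00 + 11 h = 2000-02-12 21:00.
2000-02-12 21:00 + 11 h = 2000-02-13 08:00.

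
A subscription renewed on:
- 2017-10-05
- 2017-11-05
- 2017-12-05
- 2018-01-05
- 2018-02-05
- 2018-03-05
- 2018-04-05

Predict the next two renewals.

The day-of-month is always 5 (31, 30, 31, 31, 28, 31 days between events).
So this recurs on the 5th of each month.
Next: May 2018 → 2018-05-05.
Next: June 2018 → 2018-06-05.

2018-05-05, 2018-06-05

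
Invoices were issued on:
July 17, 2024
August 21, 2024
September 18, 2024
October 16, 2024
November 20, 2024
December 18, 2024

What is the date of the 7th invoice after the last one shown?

These are Wednesdays at 28- or 35-day spacing (35, 28, 28, 35, 28).
The pattern: 3rd Wednesday of the month.
January 2025 — 3rd Wednesday is January 15, 2025.
February 2025 — 3rd Wednesday is February 19, 2025.
March 2025 — 3rd Wednesday is March 19, 2025.
April 2025 — 3rd Wednesday is April 16, 2025.
May 2025 — 3rd Wednesday is May 21, 2025.
June 2025 — 3rd Wednesday is June 18, 2025.
3rd Wednesday of July 2025: July 16, 2025.

July 16, 2025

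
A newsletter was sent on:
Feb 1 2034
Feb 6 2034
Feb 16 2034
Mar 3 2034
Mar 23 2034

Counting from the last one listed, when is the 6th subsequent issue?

Nov 3 2034

The spacing grows by 5 each time: 5, 10, 15, 20 days.
Next gap: 25 days. Mar 23 2034 + 25 days = Apr 17 2034.
Next gap: 30 days. Apr 17 2034 + 30 days = May 17 2034.
Next gap: 35 days. May 17 2034 + 35 days = Jun 21 2034.
Next gap: 40 days. Jun 21 2034 + 40 days = Jul 31 2034.
Next gap: 45 days. Jul 31 2034 + 45 days = Sep 14 2034.
Next gap: 50 days. Sep 14 2034 + 50 days = Nov 3 2034.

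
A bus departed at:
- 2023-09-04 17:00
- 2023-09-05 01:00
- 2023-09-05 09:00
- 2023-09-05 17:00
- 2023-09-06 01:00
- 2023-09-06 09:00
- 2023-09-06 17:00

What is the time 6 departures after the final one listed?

Spacing: 8, 8, 8, 8, 8, 8 h — constant 8 h.
2023-09-06 17:00 + 8 h = 2023-09-07 01:00.
2023-09-07 01:00 + 8 h = 2023-09-07 09:00.
2023-09-07 09:00 + 8 h = 2023-09-07 17:00.
2023-09-07 17:00 + 8 h = 2023-09-08 01:00.
2023-09-08 01:00 + 8 h = 2023-09-08 09:00.
2023-09-08 09:00 + 8 h = 2023-09-08 17:00.

2023-09-08 17:00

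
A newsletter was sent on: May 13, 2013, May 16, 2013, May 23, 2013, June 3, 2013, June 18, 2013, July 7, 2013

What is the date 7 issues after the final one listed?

Gaps: 3, 7, 11, 15, 19 days — each gap is 4 larger than the previous one.
Next gap: 23 days. July 7, 2013 + 23 days = July 30, 2013.
Next gap: 27 days. July 30, 2013 + 27 days = August 26, 2013.
Next gap: 31 days. August 26, 2013 + 31 days = September 26, 2013.
Next gap: 35 days. September 26, 2013 + 35 days = October 31, 2013.
Next gap: 39 days. October 31, 2013 + 39 days = December 9, 2013.
Next gap: 43 days. December 9, 2013 + 43 days = January 21, 2014.
Next gap: 47 days. January 21, 2014 + 47 days = March 9, 2014.

March 9, 2014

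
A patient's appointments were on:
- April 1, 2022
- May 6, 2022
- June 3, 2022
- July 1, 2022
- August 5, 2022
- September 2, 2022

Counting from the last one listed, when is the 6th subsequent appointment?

These are Fridays at 28- or 35-day spacing (35, 28, 28, 35, 28).
The pattern: 1st Friday of the month.
1st Friday of October 2022: October 7, 2022.
1st Friday of November 2022: November 4, 2022.
1st Friday of December 2022: December 2, 2022.
1st Friday of January 2023: January 6, 2023.
1st Friday of February 2023: February 3, 2023.
March 2023 — 1st Friday is March 3, 2023.

March 3, 2023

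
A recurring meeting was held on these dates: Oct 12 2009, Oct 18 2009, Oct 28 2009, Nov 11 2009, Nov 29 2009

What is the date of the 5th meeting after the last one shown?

Apr 28 2010

Intervals are 6, 10, 14, 18 days — an arithmetic progression with common difference 4.
Next gap: 22 days. Nov 29 2009 + 22 days = Dec 21 2009.
Next gap: 26 days. Dec 21 2009 + 26 days = Jan 16 2010.
Next gap: 30 days. Jan 16 2010 + 30 days = Feb 15 2010.
Next gap: 34 days. Feb 15 2010 + 34 days = Mar 21 2010.
Next gap: 38 days. Mar 21 2010 + 38 days = Apr 28 2010.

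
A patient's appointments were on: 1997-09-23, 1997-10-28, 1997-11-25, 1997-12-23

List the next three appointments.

All dates are Tuesdays, 35, 28, 28 days apart.
Specifically, the 4th Tuesday of each month.
January 1998 — 4th Tuesday is 1998-01-27.
February 1998 — 4th Tuesday is 1998-02-24.
March 1998 — 4th Tuesday is 1998-03-24.

1998-01-27, 1998-02-24, 1998-03-24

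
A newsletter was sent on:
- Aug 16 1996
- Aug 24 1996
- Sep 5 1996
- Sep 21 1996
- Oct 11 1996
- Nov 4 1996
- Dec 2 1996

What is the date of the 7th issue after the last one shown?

Gaps: 8, 12, 16, 20, 24, 28 days — each gap is 4 larger than the previous one.
Next gap: 32 days. Dec 2 1996 + 32 days = Jan 3 1997.
Next gap: 36 days. Jan 3 1997 + 36 days = Feb 8 1997.
Next gap: 40 days. Feb 8 1997 + 40 days = Mar 20 1997.
Next gap: 44 days. Mar 20 1997 + 44 days = May 3 1997.
Next gap: 48 days. May 3 1997 + 48 days = Jun 20 1997.
Next gap: 52 days. Jun 20 1997 + 52 days = Aug 11 1997.
Next gap: 56 days. Aug 11 1997 + 56 days = Oct 6 1997.

Oct 6 1997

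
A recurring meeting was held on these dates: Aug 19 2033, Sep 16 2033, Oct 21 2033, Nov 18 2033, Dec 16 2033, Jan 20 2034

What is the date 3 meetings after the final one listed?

Apr 21 2034

These are Fridays at 28- or 35-day spacing (28, 35, 28, 28, 35).
The pattern: 3rd Friday of the month.
3rd Friday of February 2034: Feb 17 2034.
3rd Friday of March 2034: Mar 17 2034.
April 2034 — 3rd Friday is Apr 21 2034.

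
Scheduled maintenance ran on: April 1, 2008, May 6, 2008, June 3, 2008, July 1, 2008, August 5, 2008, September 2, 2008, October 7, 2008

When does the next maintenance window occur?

All dates are Tuesdays, 35, 28, 28, 35, 28, 35 days apart.
Specifically, the 1st Tuesday of each month.
November 2008 — 1st Tuesday is November 4, 2008.

November 4, 2008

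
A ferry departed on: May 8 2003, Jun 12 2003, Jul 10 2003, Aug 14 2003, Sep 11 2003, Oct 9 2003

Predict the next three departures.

Nov 13 2003, Dec 11 2003, Jan 8 2004

Gaps: 35, 28, 35, 28, 28 days — a mix of 28 and 35. Every date is a Thursday.
Each is the 2nd Thursday of its month.
2nd Thursday of November 2003: Nov 13 2003.
December 2003 — 2nd Thursday is Dec 11 2003.
January 2004 — 2nd Thursday is Jan 8 2004.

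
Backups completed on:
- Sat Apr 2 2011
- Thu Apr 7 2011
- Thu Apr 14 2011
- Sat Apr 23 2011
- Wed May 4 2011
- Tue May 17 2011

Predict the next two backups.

Wed Jun 1 2011, Sat Jun 18 2011

The spacing grows by 2 each time: 5, 7, 9, 11, 13 days.
Next gap: 15 days. Tue May 17 2011 + 15 days = Wed Jun 1 2011.
Next gap: 17 days. Wed Jun 1 2011 + 17 days = Sat Jun 18 2011.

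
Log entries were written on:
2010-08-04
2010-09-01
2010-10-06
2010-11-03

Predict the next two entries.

2010-12-01, 2011-01-05

All dates are Wednesdays, 28, 35, 28 days apart.
Specifically, the 1st Wednesday of each month.
1st Wednesday of December 2010: 2010-12-01.
January 2011 — 1st Wednesday is 2011-01-05.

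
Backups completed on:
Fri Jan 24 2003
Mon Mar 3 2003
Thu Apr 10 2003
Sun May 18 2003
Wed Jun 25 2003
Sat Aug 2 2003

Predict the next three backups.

Tue Sep 9 2003, Fri Oct 17 2003, Mon Nov 24 2003

The spacing is 38, 38, 38, 38, 38 days — always 38 days.
Sat Aug 2 2003 + 38 days = Tue Sep 9 2003.
Tue Sep 9 2003 + 38 days = Fri Oct 17 2003.
Fri Oct 17 2003 + 38 days = Mon Nov 24 2003.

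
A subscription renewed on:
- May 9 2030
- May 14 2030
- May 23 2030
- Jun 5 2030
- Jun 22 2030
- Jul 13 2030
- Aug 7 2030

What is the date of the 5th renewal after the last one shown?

Gaps: 5, 9, 13, 17, 21, 25 days — each gap is 4 larger than the previous one.
Next gap: 29 days. Aug 7 2030 + 29 days = Sep 5 2030.
Next gap: 33 days. Sep 5 2030 + 33 days = Oct 8 2030.
Next gap: 37 days. Oct 8 2030 + 37 days = Nov 14 2030.
Next gap: 41 days. Nov 14 2030 + 41 days = Dec 25 2030.
Next gap: 45 days. Dec 25 2030 + 45 days = Feb 8 2031.

Feb 8 2031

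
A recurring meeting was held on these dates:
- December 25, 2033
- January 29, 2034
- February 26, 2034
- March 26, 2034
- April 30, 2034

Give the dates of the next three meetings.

May 28, 2034; June 25, 2034; July 30, 2034

All Sundays; the gaps (35, 28, 28, 35) vary with month length.
This is the last Sunday of each month.
May 2034 ends with Sunday May 28, 2034.
June 2034 ends with Sunday June 25, 2034.
July 2034 ends with Sunday July 30, 2034.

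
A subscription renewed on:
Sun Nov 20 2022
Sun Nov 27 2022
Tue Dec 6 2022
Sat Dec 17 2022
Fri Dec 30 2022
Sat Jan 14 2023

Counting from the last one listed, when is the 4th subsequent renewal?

Intervals are 7, 9, 11, 13, 15 days — an arithmetic progression with common difference 2.
Next gap: 17 days. Sat Jan 14 2023 + 17 days = Tue Jan 31 2023.
Next gap: 19 days. Tue Jan 31 2023 + 19 days = Sun Feb 19 2023.
Next gap: 21 days. Sun Feb 19 2023 + 21 days = Sun Mar 12 2023.
Next gap: 23 days. Sun Mar 12 2023 + 23 days = Tue Apr 4 2023.

Tue Apr 4 2023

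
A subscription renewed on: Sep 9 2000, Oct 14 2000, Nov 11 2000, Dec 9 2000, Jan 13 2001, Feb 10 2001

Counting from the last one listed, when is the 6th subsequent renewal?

Gaps: 35, 28, 28, 35, 28 days — a mix of 28 and 35. Every date is a Saturday.
Each is the 2nd Saturday of its month.
March 2001 — 2nd Saturday is Mar 10 2001.
April 2001 — 2nd Saturday is Apr 14 2001.
2nd Saturday of May 2001: May 12 2001.
June 2001 — 2nd Saturday is Jun 9 2001.
2nd Saturday of July 2001: Jul 14 2001.
August 2001 — 2nd Saturday is Aug 11 2001.

Aug 11 2001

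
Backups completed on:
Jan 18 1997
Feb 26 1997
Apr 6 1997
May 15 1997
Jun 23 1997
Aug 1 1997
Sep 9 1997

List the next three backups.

Gaps between consecutive events: 39, 39, 39, 39, 39, 39 days — a constant 39-day interval.
Sep 9 1997 + 39 days = Oct 18 1997.
Oct 18 1997 + 39 days = Nov 26 1997.
Nov 26 1997 + 39 days = Jan 4 1998.

Oct 18 1997, Nov 26 1997, Jan 4 1998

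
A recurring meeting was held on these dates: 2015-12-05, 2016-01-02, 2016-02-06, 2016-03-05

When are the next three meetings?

Gaps: 28, 35, 28 days — a mix of 28 and 35. Every date is a Saturday.
Each is the 1st Saturday of its month.
April 2016 — 1st Saturday is 2016-04-02.
1st Saturday of May 2016: 2016-05-07.
June 2016 — 1st Saturday is 2016-06-04.

2016-04-02, 2016-05-07, 2016-06-04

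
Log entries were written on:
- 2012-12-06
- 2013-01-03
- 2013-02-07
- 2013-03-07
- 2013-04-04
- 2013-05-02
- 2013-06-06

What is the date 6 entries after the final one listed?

2013-12-05

Gaps: 28, 35, 28, 28, 28, 35 days — a mix of 28 and 35. Every date is a Thursday.
Each is the 1st Thursday of its month.
July 2013 — 1st Thursday is 2013-07-04.
August 2013 — 1st Thursday is 2013-08-01.
1st Thursday of September 2013: 2013-09-05.
1st Thursday of October 2013: 2013-10-03.
1st Thursday of November 2013: 2013-11-07.
December 2013 — 1st Thursday is 2013-12-05.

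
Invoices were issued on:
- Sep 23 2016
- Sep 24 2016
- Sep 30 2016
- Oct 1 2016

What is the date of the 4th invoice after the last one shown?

Oct 15 2016

Gaps: 1, 6, 1 days — not constant, but cyclic with period 2.
The events fall on every Friday and Saturday.
The following Friday is Oct 7 2016.
Next Saturday: Oct 8 2016.
The following Friday is Oct 14 2016.
Next Saturday: Oct 15 2016.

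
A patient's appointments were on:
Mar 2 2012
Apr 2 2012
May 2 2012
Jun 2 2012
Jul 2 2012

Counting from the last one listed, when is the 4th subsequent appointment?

Each date is the 2nd; the gaps (31, 30, 31, 30) track the month lengths.
The rule is the 2nd of each month.
Next: August 2012 → Aug 2 2012.
September 2012: Sep 2 2012.
Next: October 2012 → Oct 2 2012.
November 2012: Nov 2 2012.

Nov 2 2012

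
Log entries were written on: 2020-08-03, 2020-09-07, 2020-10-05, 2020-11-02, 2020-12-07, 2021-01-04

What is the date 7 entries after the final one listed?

2021-08-02

These are Mondays at 28- or 35-day spacing (35, 28, 28, 35, 28).
The pattern: 1st Monday of the month.
1st Monday of February 2021: 2021-02-01.
March 2021 — 1st Monday is 2021-03-01.
April 2021 — 1st Monday is 2021-04-05.
May 2021 — 1st Monday is 2021-05-03.
June 2021 — 1st Monday is 2021-06-07.
July 2021 — 1st Monday is 2021-07-05.
August 2021 — 1st Monday is 2021-08-02.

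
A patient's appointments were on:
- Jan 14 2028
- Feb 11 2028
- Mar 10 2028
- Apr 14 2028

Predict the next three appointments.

May 12 2028, Jun 9 2028, Jul 14 2028

These are Fridays at 28- or 35-day spacing (28, 28, 35).
The pattern: 2nd Friday of the month.
May 2028 — 2nd Friday is May 12 2028.
2nd Friday of June 2028: Jun 9 2028.
July 2028 — 2nd Friday is Jul 14 2028.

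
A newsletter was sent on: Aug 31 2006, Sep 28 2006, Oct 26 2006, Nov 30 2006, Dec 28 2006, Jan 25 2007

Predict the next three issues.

Feb 22 2007, Mar 29 2007, Apr 26 2007

These are Thursdays with 28, 28, 35, 28, 28-day gaps.
Each is the final Thursday of its month — Aug 31 2006 is past the 28th, so '4th Thursday' doesn't fit.
Last Thursday of February 2007: Feb 22 2007.
Last Thursday of March 2007: Mar 29 2007.
April 2007 ends with Thursday Apr 26 2007.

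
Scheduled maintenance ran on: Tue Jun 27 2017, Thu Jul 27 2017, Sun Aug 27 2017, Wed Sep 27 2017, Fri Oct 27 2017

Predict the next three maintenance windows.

The day-of-month is always 27 (30, 31, 31, 30 days between events).
So this recurs on the 27th of each month.
Next: November 2017 → Mon Nov 27 2017.
Next: December 2017 → Wed Dec 27 2017.
January 2018: Sat Jan 27 2018.

Mon Nov 27 2017, Wed Dec 27 2017, Sat Jan 27 2018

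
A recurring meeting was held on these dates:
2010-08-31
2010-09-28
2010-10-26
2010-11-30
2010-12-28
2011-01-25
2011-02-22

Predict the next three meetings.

These are Tuesdays with 28, 28, 35, 28, 28, 28-day gaps.
Each is the final Tuesday of its month — 2010-08-31 is past the 28th, so '4th Tuesday' doesn't fit.
Last Tuesday of March 2011: 2011-03-29.
Last Tuesday of April 2011: 2011-04-26.
May 2011 ends with Tuesday 2011-05-31.

2011-03-29, 2011-04-26, 2011-05-31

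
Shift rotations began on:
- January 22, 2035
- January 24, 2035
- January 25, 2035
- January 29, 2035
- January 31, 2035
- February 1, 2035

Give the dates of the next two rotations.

February 5, 2035; February 7, 2035

The gap pattern 2, 1, 4, 2, 1 repeats every 3 events.
These are the Mondays, Wednesdays and Thursdays of each week.
The following Monday is February 5, 2035.
Next Wednesday: February 7, 2035.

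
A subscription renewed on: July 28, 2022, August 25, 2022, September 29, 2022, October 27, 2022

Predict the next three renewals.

November 24, 2022; December 29, 2022; January 26, 2023

These are Thursdays with 28, 35, 28-day gaps.
Each is the final Thursday of its month — September 29, 2022 is past the 28th, so '4th Thursday' doesn't fit.
Last Thursday of November 2022: November 24, 2022.
Last Thursday of December 2022: December 29, 2022.
January 2023 ends with Thursday January 26, 2023.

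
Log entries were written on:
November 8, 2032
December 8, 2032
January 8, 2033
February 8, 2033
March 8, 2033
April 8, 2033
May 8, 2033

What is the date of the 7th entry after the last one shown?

December 8, 2033

Each date is the 8th; the gaps (30, 31, 31, 28, 31, 30) track the month lengths.
The rule is the 8th of each month.
June 2033: June 8, 2033.
Next: July 2033 → July 8, 2033.
Next: August 2033 → August 8, 2033.
September 2033: September 8, 2033.
October 2033: October 8, 2033.
November 2033: November 8, 2033.
December 2033: December 8, 2033.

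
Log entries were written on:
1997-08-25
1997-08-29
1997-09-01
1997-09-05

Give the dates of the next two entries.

1997-09-08, 1997-09-12

Gaps: 4, 3, 4 days — not constant, but cyclic with period 2.
The events fall on every Monday and Friday.
The following Monday is 1997-09-08.
The following Friday is 1997-09-12.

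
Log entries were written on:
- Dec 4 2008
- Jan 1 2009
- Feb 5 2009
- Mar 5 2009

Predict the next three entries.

All dates are Thursdays, 28, 35, 28 days apart.
Specifically, the 1st Thursday of each month.
April 2009 — 1st Thursday is Apr 2 2009.
1st Thursday of May 2009: May 7 2009.
1st Thursday of June 2009: Jun 4 2009.

Apr 2 2009, May 7 2009, Jun 4 2009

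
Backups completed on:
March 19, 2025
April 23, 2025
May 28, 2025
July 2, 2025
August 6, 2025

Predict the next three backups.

September 10, 2025; October 15, 2025; November 19, 2025

Gaps between consecutive events: 35, 35, 35, 35 days — a constant 35-day interval.
August 6, 2025 + 35 days = September 10, 2025.
September 10, 2025 + 35 days = October 15, 2025.
October 15, 2025 + 35 days = November 19, 2025.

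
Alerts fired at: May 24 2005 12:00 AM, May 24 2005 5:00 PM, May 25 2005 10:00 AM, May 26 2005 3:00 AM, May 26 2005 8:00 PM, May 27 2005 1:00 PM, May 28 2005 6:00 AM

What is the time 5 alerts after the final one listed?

May 31 2005 7:00 PM

Gaps: 17, 17, 17, 17, 17, 17 hours — each event is 17 hours after the previous one.
May 28 2005 6:00 AM + 17 h = May 28 2005 11:00 PM.
May 28 2005 11:00 PM + 17 h = May 29 2005 4:00 PM.
May 29 2005 4:00 PM + 17 h = May 30 2005 9:00 AM.
May 30 2005 9:00 AM + 17 h = May 31 2005 2:00 AM.
May 31 2005 2:00 AM + 17 h = May 31 2005 7:00 PM.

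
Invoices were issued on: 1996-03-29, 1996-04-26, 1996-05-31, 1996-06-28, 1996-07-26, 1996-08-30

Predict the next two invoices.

1996-09-27, 1996-10-25

These are Fridays with 28, 35, 28, 28, 35-day gaps.
Each is the final Friday of its month — 1996-03-29 is past the 28th, so '4th Friday' doesn't fit.
Last Friday of September 1996: 1996-09-27.
Last Friday of October 1996: 1996-10-25.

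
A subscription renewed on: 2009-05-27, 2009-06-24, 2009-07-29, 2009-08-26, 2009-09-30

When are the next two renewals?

Every date is a Wednesday; gaps 28, 35, 28, 35 days.
Each is the last Wednesday of its month (at least one falls on the 29th or later, ruling out '4th Wednesday').
Last Wednesday of October 2009: 2009-10-28.
Last Wednesday of November 2009: 2009-11-25.

2009-10-28, 2009-11-25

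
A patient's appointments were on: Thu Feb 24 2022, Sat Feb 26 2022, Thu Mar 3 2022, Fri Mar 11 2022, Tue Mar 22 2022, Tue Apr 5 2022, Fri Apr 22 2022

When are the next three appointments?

Gaps: 2, 5, 8, 11, 14, 17 days — each gap is 3 larger than the previous one.
Next gap: 20 days. Fri Apr 22 2022 + 20 days = Thu May 12 2022.
Next gap: 23 days. Thu May 12 2022 + 23 days = Sat Jun 4 2022.
Next gap: 26 days. Sat Jun 4 2022 + 26 days = Thu Jun 30 2022.

Thu May 12 2022, Sat Jun 4 2022, Thu Jun 30 2022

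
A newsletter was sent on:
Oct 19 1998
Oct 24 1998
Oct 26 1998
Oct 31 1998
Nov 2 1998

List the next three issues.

The gap pattern 5, 2, 5, 2 repeats every 2 events.
These are the Mondays and Saturdays of each week.
The following Saturday is Nov 7 1998.
Next Monday: Nov 9 1998.
The following Saturday is Nov 14 1998.

Nov 7 1998, Nov 9 1998, Nov 14 1998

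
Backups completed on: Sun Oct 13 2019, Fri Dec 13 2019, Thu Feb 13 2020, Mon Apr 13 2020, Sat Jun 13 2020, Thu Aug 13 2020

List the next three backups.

Tue Oct 13 2020, Sun Dec 13 2020, Sat Feb 13 2021

Each date is the 13th; the gaps (61, 62, 60, 61, 61) track the month lengths.
The rule is the 13th of every 2 months.
October 2020: Tue Oct 13 2020.
December 2020: Sun Dec 13 2020.
February 2021: Sat Feb 13 2021.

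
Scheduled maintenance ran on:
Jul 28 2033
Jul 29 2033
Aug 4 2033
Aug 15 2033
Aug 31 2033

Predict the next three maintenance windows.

Sep 21 2033, Oct 17 2033, Nov 17 2033

Gaps: 1, 6, 11, 16 days — each gap is 5 larger than the previous one.
Next gap: 21 days. Aug 31 2033 + 21 days = Sep 21 2033.
Next gap: 26 days. Sep 21 2033 + 26 days = Oct 17 2033.
Next gap: 31 days. Oct 17 2033 + 31 days = Nov 17 2033.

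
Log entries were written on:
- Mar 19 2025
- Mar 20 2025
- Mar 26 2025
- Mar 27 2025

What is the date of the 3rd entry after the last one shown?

Apr 9 2025

Gaps: 1, 6, 1 days — not constant, but cyclic with period 2.
The events fall on every Wednesday and Thursday.
Next Wednesday: Apr 2 2025.
The following Thursday is Apr 3 2025.
The following Wednesday is Apr 9 2025.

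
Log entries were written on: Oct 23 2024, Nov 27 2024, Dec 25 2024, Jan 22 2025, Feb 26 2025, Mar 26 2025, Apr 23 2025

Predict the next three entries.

Gaps: 35, 28, 28, 35, 28, 28 days — a mix of 28 and 35. Every date is a Wednesday.
Each is the 4th Wednesday of its month.
4th Wednesday of May 2025: May 28 2025.
June 2025 — 4th Wednesday is Jun 25 2025.
4th Wednesday of July 2025: Jul 23 2025.

May 28 2025, Jun 25 2025, Jul 23 2025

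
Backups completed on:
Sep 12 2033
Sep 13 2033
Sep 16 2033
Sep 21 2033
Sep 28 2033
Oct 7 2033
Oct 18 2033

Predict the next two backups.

Oct 31 2033, Nov 15 2033

Intervals are 1, 3, 5, 7, 9, 11 days — an arithmetic progression with common difference 2.
Next gap: 13 days. Oct 18 2033 + 13 days = Oct 31 2033.
Next gap: 15 days. Oct 31 2033 + 15 days = Nov 15 2033.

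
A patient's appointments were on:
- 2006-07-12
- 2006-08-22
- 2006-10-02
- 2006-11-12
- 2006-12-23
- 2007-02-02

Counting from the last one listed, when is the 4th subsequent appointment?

2007-07-16

Gaps between consecutive events: 41, 41, 41, 41, 41 days — a constant 41-day interval.
2007-02-02 + 41 days = 2007-03-15.
2007-03-15 + 41 days = 2007-04-25.
2007-04-25 + 41 days = 2007-06-05.
2007-06-05 + 41 days = 2007-07-16.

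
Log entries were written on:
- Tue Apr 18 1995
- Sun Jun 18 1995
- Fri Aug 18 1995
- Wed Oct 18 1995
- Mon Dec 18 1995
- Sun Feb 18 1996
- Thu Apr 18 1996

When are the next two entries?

Tue Jun 18 1996, Sun Aug 18 1996

Each date is the 18th; the gaps (61, 61, 61, 61, 62, 60) track the month lengths.
The rule is the 18th of every 2 months.
June 1996: Tue Jun 18 1996.
Next: August 1996 → Sun Aug 18 1996.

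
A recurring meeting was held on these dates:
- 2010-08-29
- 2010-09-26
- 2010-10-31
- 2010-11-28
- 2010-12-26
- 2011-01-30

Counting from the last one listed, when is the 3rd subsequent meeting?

2011-04-24

Every date is a Sunday; gaps 28, 35, 28, 28, 35 days.
Each is the last Sunday of its month (at least one falls on the 29th or later, ruling out '4th Sunday').
Last Sunday of February 2011: 2011-02-27.
March 2011 ends with Sunday 2011-03-27.
Last Sunday of April 2011: 2011-04-24.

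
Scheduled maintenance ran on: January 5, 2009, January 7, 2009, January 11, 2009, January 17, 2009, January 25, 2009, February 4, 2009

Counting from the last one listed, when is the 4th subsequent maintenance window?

April 5, 2009

Intervals are 2, 4, 6, 8, 10 days — an arithmetic progression with common difference 2.
Next gap: 12 days. February 4, 2009 + 12 days = February 16, 2009.
Next gap: 14 days. February 16, 2009 + 14 days = March 2, 2009.
Next gap: 16 days. March 2, 2009 + 16 days = March 18, 2009.
Next gap: 18 days. March 18, 2009 + 18 days = April 5, 2009.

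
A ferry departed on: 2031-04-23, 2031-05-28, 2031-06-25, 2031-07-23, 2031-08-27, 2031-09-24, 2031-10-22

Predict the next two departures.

2031-11-26, 2031-12-24

All dates are Wednesdays, 35, 28, 28, 35, 28, 28 days apart.
Specifically, the 4th Wednesday of each month.
4th Wednesday of November 2031: 2031-11-26.
December 2031 — 4th Wednesday is 2031-12-24.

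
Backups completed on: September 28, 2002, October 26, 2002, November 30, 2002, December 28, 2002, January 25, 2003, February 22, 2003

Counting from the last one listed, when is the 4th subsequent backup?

Every date is a Saturday; gaps 28, 35, 28, 28, 28 days.
Each is the last Saturday of its month (at least one falls on the 29th or later, ruling out '4th Saturday').
March 2003 ends with Saturday March 29, 2003.
April 2003 ends with Saturday April 26, 2003.
May 2003 ends with Saturday May 31, 2003.
Last Saturday of June 2003: June 28, 2003.

June 28, 2003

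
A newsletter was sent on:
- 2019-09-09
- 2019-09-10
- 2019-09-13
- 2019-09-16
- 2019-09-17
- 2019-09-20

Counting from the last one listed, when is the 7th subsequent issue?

2019-10-07

Gaps: 1, 3, 3, 1, 3 days — not constant, but cyclic with period 3.
The events fall on every Monday, Tuesday and Friday.
The following Monday is 2019-09-23.
The following Tuesday is 2019-09-24.
The following Friday is 2019-09-27.
Next Monday: 2019-09-30.
Next Tuesday: 2019-10-01.
Next Friday: 2019-10-04.
The following Monday is 2019-10-07.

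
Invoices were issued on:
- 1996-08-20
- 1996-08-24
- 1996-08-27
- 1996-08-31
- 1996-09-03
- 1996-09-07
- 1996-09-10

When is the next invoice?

1996-09-14

Gaps: 4, 3, 4, 3, 4, 3 days — not constant, but cyclic with period 2.
The events fall on every Tuesday and Saturday.
The following Saturday is 1996-09-14.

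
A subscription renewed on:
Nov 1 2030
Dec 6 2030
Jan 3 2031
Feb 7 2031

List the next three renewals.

Gaps: 35, 28, 35 days — a mix of 28 and 35. Every date is a Friday.
Each is the 1st Friday of its month.
March 2031 — 1st Friday is Mar 7 2031.
1st Friday of April 2031: Apr 4 2031.
May 2031 — 1st Friday is May 2 2031.

Mar 7 2031, Apr 4 2031, May 2 2031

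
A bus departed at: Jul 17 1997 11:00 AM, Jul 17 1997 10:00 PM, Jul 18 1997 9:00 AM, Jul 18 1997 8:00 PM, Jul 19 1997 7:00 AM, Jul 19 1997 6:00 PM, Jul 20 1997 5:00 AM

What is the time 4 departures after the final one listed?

Gaps: 11, 11, 11, 11, 11, 11 hours — each event is 11 hours after the previous one.
Jul 20 1997 5:00 AM + 11 h = Jul 20 1997 4:00 PM.
Jul 20 1997 4:00 PM + 11 h = Jul 21 1997 3:00 AM.
Jul 21 1997 3:00 AM + 11 h = Jul 21 1997 2:00 PM.
Jul 21 1997 2:00 PM + 11 h = Jul 22 1997 1:00 AM.

Jul 22 1997 1:00 AM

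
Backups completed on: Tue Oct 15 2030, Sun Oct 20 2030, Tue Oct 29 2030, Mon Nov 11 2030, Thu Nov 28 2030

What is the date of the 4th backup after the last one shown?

Sun Mar 16 2031

The spacing grows by 4 each time: 5, 9, 13, 17 days.
Next gap: 21 days. Thu Nov 28 2030 + 21 days = Thu Dec 19 2030.
Next gap: 25 days. Thu Dec 19 2030 + 25 days = Mon Jan 13 2031.
Next gap: 29 days. Mon Jan 13 2031 + 29 days = Tue Feb 11 2031.
Next gap: 33 days. Tue Feb 11 2031 + 33 days = Sun Mar 16 2031.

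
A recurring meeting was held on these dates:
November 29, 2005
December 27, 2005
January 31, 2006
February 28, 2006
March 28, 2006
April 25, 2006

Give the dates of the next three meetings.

May 30, 2006; June 27, 2006; July 25, 2006

All Tuesdays; the gaps (28, 35, 28, 28, 28) vary with month length.
This is the last Tuesday of each month.
May 2006 ends with Tuesday May 30, 2006.
June 2006 ends with Tuesday June 27, 2006.
July 2006 ends with Tuesday July 25, 2006.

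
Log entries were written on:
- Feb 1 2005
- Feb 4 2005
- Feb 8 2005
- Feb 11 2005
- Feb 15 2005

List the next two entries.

Feb 18 2005, Feb 22 2005

Gaps: 3, 4, 3, 4 days — not constant, but cyclic with period 2.
The events fall on every Tuesday and Friday.
The following Friday is Feb 18 2005.
Next Tuesday: Feb 22 2005.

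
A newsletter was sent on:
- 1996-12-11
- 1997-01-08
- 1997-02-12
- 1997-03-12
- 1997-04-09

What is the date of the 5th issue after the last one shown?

1997-09-10

All dates are Wednesdays, 28, 35, 28, 28 days apart.
Specifically, the 2nd Wednesday of each month.
2nd Wednesday of May 1997: 1997-05-14.
2nd Wednesday of June 1997: 1997-06-11.
2nd Wednesday of July 1997: 1997-07-09.
2nd Wednesday of August 1997: 1997-08-13.
September 1997 — 2nd Wednesday is 1997-09-10.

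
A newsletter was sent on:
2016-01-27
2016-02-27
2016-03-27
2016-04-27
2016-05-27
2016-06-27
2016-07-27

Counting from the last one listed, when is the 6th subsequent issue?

Gaps: 31, 29, 31, 30, 31, 30 days — not constant. Every event is on the 27th of the month.
Pattern: the 27th of each month.
August 2016: 2016-08-27.
Next: September 2016 → 2016-09-27.
October 2016: 2016-10-27.
Next: November 2016 → 2016-11-27.
Next: December 2016 → 2016-12-27.
January 2017: 2017-01-27.

2017-01-27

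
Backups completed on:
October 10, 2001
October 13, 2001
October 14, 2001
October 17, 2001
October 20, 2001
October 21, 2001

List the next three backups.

Gaps: 3, 1, 3, 3, 1 days — not constant, but cyclic with period 3.
The events fall on every Wednesday, Saturday and Sunday.
The following Wednesday is October 24, 2001.
Next Saturday: October 27, 2001.
Next Sunday: October 28, 2001.

October 24, 2001; October 27, 2001; October 28, 2001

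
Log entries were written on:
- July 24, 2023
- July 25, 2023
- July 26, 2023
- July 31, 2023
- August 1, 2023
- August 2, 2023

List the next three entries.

August 7, 2023; August 8, 2023; August 9, 2023

Gaps: 1, 1, 5, 1, 1 days — not constant, but cyclic with period 3.
The events fall on every Monday, Tuesday and Wednesday.
Next Monday: August 7, 2023.
Next Tuesday: August 8, 2023.
The following Wednesday is August 9, 2023.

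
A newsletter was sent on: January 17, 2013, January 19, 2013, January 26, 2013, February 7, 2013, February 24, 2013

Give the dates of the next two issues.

March 18, 2013; April 14, 2013

Intervals are 2, 7, 12, 17 days — an arithmetic progression with common difference 5.
Next gap: 22 days. February 24, 2013 + 22 days = March 18, 2013.
Next gap: 27 days. March 18, 2013 + 27 days = April 14, 2013.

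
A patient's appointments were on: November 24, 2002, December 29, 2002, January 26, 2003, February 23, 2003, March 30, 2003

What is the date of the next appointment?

These are Sundays with 35, 28, 28, 35-day gaps.
Each is the final Sunday of its month — December 29, 2002 is past the 28th, so '4th Sunday' doesn't fit.
Last Sunday of April 2003: April 27, 2003.

April 27, 2003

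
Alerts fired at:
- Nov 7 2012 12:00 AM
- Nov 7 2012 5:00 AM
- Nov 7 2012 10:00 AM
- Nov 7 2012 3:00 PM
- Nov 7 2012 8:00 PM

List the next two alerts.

Nov 8 2012 1:00 AM, Nov 8 2012 6:00 AM

Gaps: 5, 5, 5, 5 hours — each event is 5 hours after the previous one.
Nov 7 2012 8:00 PM + 5 h = Nov 8 2012 1:00 AM.
Nov 8 2012 1:00 AM + 5 h = Nov 8 2012 6:00 AM.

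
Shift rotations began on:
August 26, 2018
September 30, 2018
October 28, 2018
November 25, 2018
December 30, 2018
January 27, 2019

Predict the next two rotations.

Every date is a Sunday; gaps 35, 28, 28, 35, 28 days.
Each is the last Sunday of its month (at least one falls on the 29th or later, ruling out '4th Sunday').
February 2019 ends with Sunday February 24, 2019.
Last Sunday of March 2019: March 31, 2019.

February 24, 2019; March 31, 2019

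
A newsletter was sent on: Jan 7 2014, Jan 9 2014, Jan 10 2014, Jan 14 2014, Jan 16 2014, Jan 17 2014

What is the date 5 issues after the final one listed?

Every event lands on a Tuesday or Thursday or Friday (gaps cycle 2, 1, 4, 2, 1).
So the schedule is: every Tuesday, Thursday and Friday.
The following Tuesday is Jan 21 2014.
Next Thursday: Jan 23 2014.
Next Friday: Jan 24 2014.
Next Tuesday: Jan 28 2014.
The following Thursday is Jan 30 2014.

Jan 30 2014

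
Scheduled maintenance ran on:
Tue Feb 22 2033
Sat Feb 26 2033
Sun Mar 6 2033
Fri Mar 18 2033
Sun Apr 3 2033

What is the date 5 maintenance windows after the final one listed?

Sun Aug 21 2033

Intervals are 4, 8, 12, 16 days — an arithmetic progression with common difference 4.
Next gap: 20 days. Sun Apr 3 2033 + 20 days = Sat Apr 23 2033.
Next gap: 24 days. Sat Apr 23 2033 + 24 days = Tue May 17 2033.
Next gap: 28 days. Tue May 17 2033 + 28 days = Tue Jun 14 2033.
Next gap: 32 days. Tue Jun 14 2033 + 32 days = Sat Jul 16 2033.
Next gap: 36 days. Sat Jul 16 2033 + 36 days = Sun Aug 21 2033.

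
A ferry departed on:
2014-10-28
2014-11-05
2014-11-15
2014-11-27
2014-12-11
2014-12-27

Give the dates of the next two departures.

Gaps: 8, 10, 12, 14, 16 days — each gap is 2 larger than the previous one.
Next gap: 18 days. 2014-12-27 + 18 days = 2015-01-14.
Next gap: 20 days. 2015-01-14 + 20 days = 2015-02-03.

2015-01-14, 2015-02-03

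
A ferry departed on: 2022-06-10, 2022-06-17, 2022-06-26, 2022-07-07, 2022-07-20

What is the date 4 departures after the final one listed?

Gaps: 7, 9, 11, 13 days — each gap is 2 larger than the previous one.
Next gap: 15 days. 2022-07-20 + 15 days = 2022-08-04.
Next gap: 17 days. 2022-08-04 + 17 days = 2022-08-21.
Next gap: 19 days. 2022-08-21 + 19 days = 2022-09-09.
Next gap: 21 days. 2022-09-09 + 21 days = 2022-09-30.

2022-09-30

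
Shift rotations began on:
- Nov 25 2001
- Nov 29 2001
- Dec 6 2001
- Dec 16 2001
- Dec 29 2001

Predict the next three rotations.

Jan 14 2002, Feb 2 2002, Feb 24 2002

Intervals are 4, 7, 10, 13 days — an arithmetic progression with common difference 3.
Next gap: 16 days. Dec 29 2001 + 16 days = Jan 14 2002.
Next gap: 19 days. Jan 14 2002 + 19 days = Feb 2 2002.
Next gap: 22 days. Feb 2 2002 + 22 days = Feb 24 2002.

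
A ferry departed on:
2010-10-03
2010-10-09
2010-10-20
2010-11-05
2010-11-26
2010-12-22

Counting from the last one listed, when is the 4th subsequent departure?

2011-05-25

Gaps: 6, 11, 16, 21, 26 days — each gap is 5 larger than the previous one.
Next gap: 31 days. 2010-12-22 + 31 days = 2011-01-22.
Next gap: 36 days. 2011-01-22 + 36 days = 2011-02-27.
Next gap: 41 days. 2011-02-27 + 41 days = 2011-04-09.
Next gap: 46 days. 2011-04-09 + 46 days = 2011-05-25.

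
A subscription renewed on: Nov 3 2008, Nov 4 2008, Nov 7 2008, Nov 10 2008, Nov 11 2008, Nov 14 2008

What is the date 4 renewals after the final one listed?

Every event lands on a Monday or Tuesday or Friday (gaps cycle 1, 3, 3, 1, 3).
So the schedule is: every Monday, Tuesday and Friday.
The following Monday is Nov 17 2008.
The following Tuesday is Nov 18 2008.
The following Friday is Nov 21 2008.
Next Monday: Nov 24 2008.

Nov 24 2008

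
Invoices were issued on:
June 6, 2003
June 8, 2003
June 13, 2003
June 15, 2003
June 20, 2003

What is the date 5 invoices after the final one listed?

Every event lands on a Friday or Sunday (gaps cycle 2, 5, 2, 5).
So the schedule is: every Friday and Sunday.
Next Sunday: June 22, 2003.
The following Friday is June 27, 2003.
The following Sunday is June 29, 2003.
The following Friday is July 4, 2003.
The following Sunday is July 6, 2003.

July 6, 2003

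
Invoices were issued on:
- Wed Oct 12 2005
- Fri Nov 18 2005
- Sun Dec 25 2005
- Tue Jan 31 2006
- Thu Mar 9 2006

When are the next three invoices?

The spacing is 37, 37, 37, 37 days — always 37 days.
Thu Mar 9 2006 + 37 days = Sat Apr 15 2006.
Sat Apr 15 2006 + 37 days = Mon May 22 2006.
Mon May 22 2006 + 37 days = Wed Jun 28 2006.

Sat Apr 15 2006, Mon May 22 2006, Wed Jun 28 2006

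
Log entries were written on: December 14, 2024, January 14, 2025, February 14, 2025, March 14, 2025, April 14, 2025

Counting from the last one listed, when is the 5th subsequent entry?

Gaps: 31, 31, 28, 31 days — not constant. Every event is on the 14th of the month.
Pattern: the 14th of each month.
Next: May 2025 → May 14, 2025.
June 2025: June 14, 2025.
Next: July 2025 → July 14, 2025.
Next: August 2025 → August 14, 2025.
September 2025: September 14, 2025.

September 14, 2025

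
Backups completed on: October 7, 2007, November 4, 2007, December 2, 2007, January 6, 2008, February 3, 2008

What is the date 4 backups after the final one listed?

These are Sundays at 28- or 35-day spacing (28, 28, 35, 28).
The pattern: 1st Sunday of the month.
1st Sunday of March 2008: March 2, 2008.
1st Sunday of April 2008: April 6, 2008.
May 2008 — 1st Sunday is May 4, 2008.
June 2008 — 1st Sunday is June 1, 2008.

June 1, 2008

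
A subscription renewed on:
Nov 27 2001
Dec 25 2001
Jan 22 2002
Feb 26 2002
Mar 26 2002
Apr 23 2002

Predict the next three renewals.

May 28 2002, Jun 25 2002, Jul 23 2002

These are Tuesdays at 28- or 35-day spacing (28, 28, 35, 28, 28).
The pattern: 4th Tuesday of the month.
May 2002 — 4th Tuesday is May 28 2002.
June 2002 — 4th Tuesday is Jun 25 2002.
July 2002 — 4th Tuesday is Jul 23 2002.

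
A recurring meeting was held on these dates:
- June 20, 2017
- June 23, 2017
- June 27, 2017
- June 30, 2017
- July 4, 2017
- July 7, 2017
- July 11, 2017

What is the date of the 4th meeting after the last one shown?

July 25, 2017

The gap pattern 3, 4, 3, 4, 3, 4 repeats every 2 events.
These are the Tuesdays and Fridays of each week.
Next Friday: July 14, 2017.
The following Tuesday is July 18, 2017.
Next Friday: July 21, 2017.
Next Tuesday: July 25, 2017.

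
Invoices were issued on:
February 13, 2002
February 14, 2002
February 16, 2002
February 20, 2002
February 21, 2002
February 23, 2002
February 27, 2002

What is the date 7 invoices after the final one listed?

Every event lands on a Wednesday or Thursday or Saturday (gaps cycle 1, 2, 4, 1, 2, 4).
So the schedule is: every Wednesday, Thursday and Saturday.
The following Thursday is February 28, 2002.
The following Saturday is March 2, 2002.
Next Wednesday: March 6, 2002.
The following Thursday is March 7, 2002.
Next Saturday: March 9, 2002.
The following Wednesday is March 13, 2002.
Next Thursday: March 14, 2002.

March 14, 2002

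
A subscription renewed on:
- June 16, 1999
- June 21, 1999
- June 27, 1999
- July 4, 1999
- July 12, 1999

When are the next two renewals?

The spacing grows by 1 each time: 5, 6, 7, 8 days.
Next gap: 9 days. July 12, 1999 + 9 days = July 21, 1999.
Next gap: 10 days. July 21, 1999 + 10 days = July 31, 1999.

July 21, 1999; July 31, 1999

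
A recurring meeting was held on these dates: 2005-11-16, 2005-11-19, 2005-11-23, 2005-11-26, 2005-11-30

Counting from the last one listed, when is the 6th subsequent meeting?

Every event lands on a Wednesday or Saturday (gaps cycle 3, 4, 3, 4).
So the schedule is: every Wednesday and Saturday.
Next Saturday: 2005-12-03.
The following Wednesday is 2005-12-07.
Next Saturday: 2005-12-10.
The following Wednesday is 2005-12-14.
Next Saturday: 2005-12-17.
The following Wednesday is 2005-12-21.

2005-12-21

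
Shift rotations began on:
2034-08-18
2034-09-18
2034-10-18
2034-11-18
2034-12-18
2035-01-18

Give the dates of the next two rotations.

2035-02-18, 2035-03-18

Each date is the 18th; the gaps (31, 30, 31, 30, 31) track the month lengths.
The rule is the 18th of each month.
Next: February 2035 → 2035-02-18.
March 2035: 2035-03-18.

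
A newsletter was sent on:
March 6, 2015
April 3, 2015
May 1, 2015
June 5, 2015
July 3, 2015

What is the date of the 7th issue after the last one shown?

February 5, 2016

Gaps: 28, 28, 35, 28 days — a mix of 28 and 35. Every date is a Friday.
Each is the 1st Friday of its month.
1st Friday of August 2015: August 7, 2015.
1st Friday of September 2015: September 4, 2015.
1st Friday of October 2015: October 2, 2015.
November 2015 — 1st Friday is November 6, 2015.
1st Friday of December 2015: December 4, 2015.
January 2016 — 1st Friday is January 1, 2016.
1st Friday of February 2016: February 5, 2016.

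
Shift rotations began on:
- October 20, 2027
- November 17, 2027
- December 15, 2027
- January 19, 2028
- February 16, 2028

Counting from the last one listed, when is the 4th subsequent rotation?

All dates are Wednesdays, 28, 28, 35, 28 days apart.
Specifically, the 3rd Wednesday of each month.
3rd Wednesday of March 2028: March 15, 2028.
3rd Wednesday of April 2028: April 19, 2028.
3rd Wednesday of May 2028: May 17, 2028.
3rd Wednesday of June 2028: June 21, 2028.

June 21, 2028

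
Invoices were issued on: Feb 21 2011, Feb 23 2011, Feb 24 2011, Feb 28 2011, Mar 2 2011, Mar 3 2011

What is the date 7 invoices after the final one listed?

Every event lands on a Monday or Wednesday or Thursday (gaps cycle 2, 1, 4, 2, 1).
So the schedule is: every Monday, Wednesday and Thursday.
The following Monday is Mar 7 2011.
The following Wednesday is Mar 9 2011.
The following Thursday is Mar 10 2011.
The following Monday is Mar 14 2011.
Next Wednesday: Mar 16 2011.
The following Thursday is Mar 17 2011.
The following Monday is Mar 21 2011.

Mar 21 2011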